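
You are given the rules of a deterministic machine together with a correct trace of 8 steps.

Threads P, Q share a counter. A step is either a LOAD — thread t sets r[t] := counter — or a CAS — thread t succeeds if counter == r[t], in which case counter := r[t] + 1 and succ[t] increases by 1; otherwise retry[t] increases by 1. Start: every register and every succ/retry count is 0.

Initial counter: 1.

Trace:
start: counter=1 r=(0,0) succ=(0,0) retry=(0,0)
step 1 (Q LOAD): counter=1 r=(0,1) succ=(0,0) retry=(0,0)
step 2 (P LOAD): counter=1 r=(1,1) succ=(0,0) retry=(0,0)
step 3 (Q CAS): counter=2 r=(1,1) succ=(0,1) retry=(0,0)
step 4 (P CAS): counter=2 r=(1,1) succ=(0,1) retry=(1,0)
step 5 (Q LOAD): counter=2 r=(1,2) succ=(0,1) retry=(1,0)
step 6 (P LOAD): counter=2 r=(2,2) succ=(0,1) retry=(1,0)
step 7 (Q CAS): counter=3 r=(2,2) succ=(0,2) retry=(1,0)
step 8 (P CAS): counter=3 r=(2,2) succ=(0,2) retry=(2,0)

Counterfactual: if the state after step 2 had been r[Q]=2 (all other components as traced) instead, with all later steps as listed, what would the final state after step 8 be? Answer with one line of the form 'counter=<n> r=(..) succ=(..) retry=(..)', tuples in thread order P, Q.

counter=3 r=(2,2) succ=(1,1) retry=(1,1)

state after step 2 := counter=1 r=(1,2) succ=(0,0) retry=(0,0)
step 3 (Q CAS): counter=1 r=(1,2) succ=(0,0) retry=(0,1)
step 4 (P CAS): counter=2 r=(1,2) succ=(1,0) retry=(0,1)
step 5 (Q LOAD): counter=2 r=(1,2) succ=(1,0) retry=(0,1)
step 6 (P LOAD): counter=2 r=(2,2) succ=(1,0) retry=(0,1)
step 7 (Q CAS): counter=3 r=(2,2) succ=(1,1) retry=(0,1)
step 8 (P CAS): counter=3 r=(2,2) succ=(1,1) retry=(1,1)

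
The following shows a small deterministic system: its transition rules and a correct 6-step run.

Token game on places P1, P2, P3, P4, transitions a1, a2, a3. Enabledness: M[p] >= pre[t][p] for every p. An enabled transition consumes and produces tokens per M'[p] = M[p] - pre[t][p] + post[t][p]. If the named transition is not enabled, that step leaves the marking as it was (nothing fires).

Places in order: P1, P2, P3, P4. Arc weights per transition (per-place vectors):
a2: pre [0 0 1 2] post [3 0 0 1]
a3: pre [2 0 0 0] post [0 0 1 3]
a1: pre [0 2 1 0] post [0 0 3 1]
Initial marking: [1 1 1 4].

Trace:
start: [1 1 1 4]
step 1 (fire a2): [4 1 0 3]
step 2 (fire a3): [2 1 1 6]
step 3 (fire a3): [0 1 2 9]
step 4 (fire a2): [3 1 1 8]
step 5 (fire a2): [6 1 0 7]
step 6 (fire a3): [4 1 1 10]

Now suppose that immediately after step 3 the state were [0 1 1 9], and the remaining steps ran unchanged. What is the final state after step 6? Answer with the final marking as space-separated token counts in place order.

state after step 3 := [0 1 1 9]
step 4 (fire a2): [3 1 0 8]
step 5 (fire a2): [3 1 0 8]
step 6 (fire a3): [1 1 1 11]

1 1 1 11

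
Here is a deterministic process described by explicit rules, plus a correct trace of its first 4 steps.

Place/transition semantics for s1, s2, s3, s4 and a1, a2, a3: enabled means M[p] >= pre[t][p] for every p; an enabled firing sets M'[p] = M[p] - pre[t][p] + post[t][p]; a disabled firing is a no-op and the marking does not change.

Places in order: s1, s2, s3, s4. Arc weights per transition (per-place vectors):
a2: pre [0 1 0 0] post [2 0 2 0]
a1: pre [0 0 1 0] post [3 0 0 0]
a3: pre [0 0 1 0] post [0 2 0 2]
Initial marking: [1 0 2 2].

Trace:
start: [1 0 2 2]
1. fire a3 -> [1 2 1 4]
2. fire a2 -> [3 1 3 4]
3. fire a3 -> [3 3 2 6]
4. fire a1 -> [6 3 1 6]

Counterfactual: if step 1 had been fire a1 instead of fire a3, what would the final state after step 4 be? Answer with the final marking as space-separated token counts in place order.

4 2 0 4

(re-executing from step 1 with the substitution; state before step 1: [1 0 2 2])
1. fire a1 -> [4 0 1 2]
2. fire a2 -> [4 0 1 2]
3. fire a3 -> [4 2 0 4]
4. fire a1 -> [4 2 0 4]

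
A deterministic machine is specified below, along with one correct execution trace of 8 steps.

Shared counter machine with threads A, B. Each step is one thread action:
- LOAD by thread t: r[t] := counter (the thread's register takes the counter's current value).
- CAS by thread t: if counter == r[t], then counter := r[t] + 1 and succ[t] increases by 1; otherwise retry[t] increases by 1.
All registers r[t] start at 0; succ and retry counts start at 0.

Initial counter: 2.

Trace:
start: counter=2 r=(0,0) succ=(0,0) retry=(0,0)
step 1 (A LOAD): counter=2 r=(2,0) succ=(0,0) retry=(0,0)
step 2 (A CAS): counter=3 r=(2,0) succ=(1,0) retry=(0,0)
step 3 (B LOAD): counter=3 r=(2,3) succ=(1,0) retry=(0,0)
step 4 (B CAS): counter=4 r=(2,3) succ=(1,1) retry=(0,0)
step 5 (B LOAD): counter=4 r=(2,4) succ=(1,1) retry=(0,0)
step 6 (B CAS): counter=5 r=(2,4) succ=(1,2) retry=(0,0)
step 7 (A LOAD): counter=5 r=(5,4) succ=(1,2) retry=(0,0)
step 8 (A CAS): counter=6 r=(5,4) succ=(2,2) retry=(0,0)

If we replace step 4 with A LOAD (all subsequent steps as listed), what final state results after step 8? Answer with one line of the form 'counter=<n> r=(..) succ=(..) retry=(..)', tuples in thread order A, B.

counter=5 r=(4,3) succ=(2,1) retry=(0,0)

(re-executing from step 4 with the substitution; state before step 4: counter=3 r=(2,3) succ=(1,0) retry=(0,0))
step 4 (A LOAD): counter=3 r=(3,3) succ=(1,0) retry=(0,0)
step 5 (B LOAD): counter=3 r=(3,3) succ=(1,0) retry=(0,0)
step 6 (B CAS): counter=4 r=(3,3) succ=(1,1) retry=(0,0)
step 7 (A LOAD): counter=4 r=(4,3) succ=(1,1) retry=(0,0)
step 8 (A CAS): counter=5 r=(4,3) succ=(2,1) retry=(0,0)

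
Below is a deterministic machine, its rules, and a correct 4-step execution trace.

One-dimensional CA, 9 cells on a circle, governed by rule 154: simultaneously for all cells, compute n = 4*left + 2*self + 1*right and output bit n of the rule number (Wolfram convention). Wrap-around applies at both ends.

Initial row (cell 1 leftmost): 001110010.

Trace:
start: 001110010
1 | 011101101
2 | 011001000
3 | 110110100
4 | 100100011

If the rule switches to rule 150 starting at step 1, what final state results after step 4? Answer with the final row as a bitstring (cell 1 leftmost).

(re-executing steps 1..4 under rule 150; state before step 1: 001110010)
1 | 010101111
2 | 010100110
3 | 110111001
4 | 100010110

100010110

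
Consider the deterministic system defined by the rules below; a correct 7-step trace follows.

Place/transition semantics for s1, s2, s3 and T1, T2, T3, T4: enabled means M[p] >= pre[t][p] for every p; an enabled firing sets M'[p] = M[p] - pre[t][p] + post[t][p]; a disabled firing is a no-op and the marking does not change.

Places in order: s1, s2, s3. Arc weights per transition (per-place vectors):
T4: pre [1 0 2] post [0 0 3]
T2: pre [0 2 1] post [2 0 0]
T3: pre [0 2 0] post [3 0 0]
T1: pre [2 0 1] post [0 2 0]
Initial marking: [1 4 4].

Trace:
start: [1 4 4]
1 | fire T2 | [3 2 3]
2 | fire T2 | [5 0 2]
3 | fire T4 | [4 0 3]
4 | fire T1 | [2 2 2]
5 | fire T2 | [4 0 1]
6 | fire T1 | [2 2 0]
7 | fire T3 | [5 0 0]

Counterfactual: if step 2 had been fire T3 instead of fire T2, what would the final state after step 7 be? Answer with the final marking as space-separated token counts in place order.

(re-executing from step 2 with the substitution; state before step 2: [3 2 3])
2 | fire T3 | [6 0 3]
3 | fire T4 | [5 0 4]
4 | fire T1 | [3 2 3]
5 | fire T2 | [5 0 2]
6 | fire T1 | [3 2 1]
7 | fire T3 | [6 0 1]

6 0 1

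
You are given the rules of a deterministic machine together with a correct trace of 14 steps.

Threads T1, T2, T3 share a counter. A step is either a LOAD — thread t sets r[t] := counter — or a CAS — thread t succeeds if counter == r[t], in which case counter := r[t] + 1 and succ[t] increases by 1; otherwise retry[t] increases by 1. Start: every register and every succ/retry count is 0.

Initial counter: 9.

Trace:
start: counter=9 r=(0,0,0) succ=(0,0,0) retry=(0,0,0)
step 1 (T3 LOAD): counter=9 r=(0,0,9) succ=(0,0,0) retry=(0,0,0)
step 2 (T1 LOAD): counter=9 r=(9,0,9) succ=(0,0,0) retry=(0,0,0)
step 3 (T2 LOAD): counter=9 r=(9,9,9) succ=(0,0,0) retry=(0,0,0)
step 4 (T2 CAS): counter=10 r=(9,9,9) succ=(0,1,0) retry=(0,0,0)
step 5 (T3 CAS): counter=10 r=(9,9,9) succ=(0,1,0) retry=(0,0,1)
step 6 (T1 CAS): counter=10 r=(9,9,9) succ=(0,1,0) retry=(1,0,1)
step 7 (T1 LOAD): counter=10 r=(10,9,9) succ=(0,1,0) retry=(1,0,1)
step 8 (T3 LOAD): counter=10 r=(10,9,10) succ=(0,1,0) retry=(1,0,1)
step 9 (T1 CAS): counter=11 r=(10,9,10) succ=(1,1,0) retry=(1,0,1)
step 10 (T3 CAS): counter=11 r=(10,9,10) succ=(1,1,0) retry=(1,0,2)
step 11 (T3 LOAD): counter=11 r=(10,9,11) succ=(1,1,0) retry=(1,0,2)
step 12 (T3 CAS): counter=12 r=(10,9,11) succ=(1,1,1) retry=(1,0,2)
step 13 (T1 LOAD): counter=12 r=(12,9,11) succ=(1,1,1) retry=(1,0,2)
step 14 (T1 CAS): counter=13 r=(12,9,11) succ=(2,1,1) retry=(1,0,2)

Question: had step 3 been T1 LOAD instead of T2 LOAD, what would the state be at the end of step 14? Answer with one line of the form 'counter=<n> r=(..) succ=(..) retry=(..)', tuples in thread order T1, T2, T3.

counter=13 r=(12,0,11) succ=(2,0,2) retry=(1,1,1)

(re-executing from step 3 with the substitution; state before step 3: counter=9 r=(9,0,9) succ=(0,0,0) retry=(0,0,0))
step 3 (T1 LOAD): counter=9 r=(9,0,9) succ=(0,0,0) retry=(0,0,0)
step 4 (T2 CAS): counter=9 r=(9,0,9) succ=(0,0,0) retry=(0,1,0)
step 5 (T3 CAS): counter=10 r=(9,0,9) succ=(0,0,1) retry=(0,1,0)
step 6 (T1 CAS): counter=10 r=(9,0,9) succ=(0,0,1) retry=(1,1,0)
step 7 (T1 LOAD): counter=10 r=(10,0,9) succ=(0,0,1) retry=(1,1,0)
step 8 (T3 LOAD): counter=10 r=(10,0,10) succ=(0,0,1) retry=(1,1,0)
step 9 (T1 CAS): counter=11 r=(10,0,10) succ=(1,0,1) retry=(1,1,0)
step 10 (T3 CAS): counter=11 r=(10,0,10) succ=(1,0,1) retry=(1,1,1)
step 11 (T3 LOAD): counter=11 r=(10,0,11) succ=(1,0,1) retry=(1,1,1)
step 12 (T3 CAS): counter=12 r=(10,0,11) succ=(1,0,2) retry=(1,1,1)
step 13 (T1 LOAD): counter=12 r=(12,0,11) succ=(1,0,2) retry=(1,1,1)
step 14 (T1 CAS): counter=13 r=(12,0,11) succ=(2,0,2) retry=(1,1,1)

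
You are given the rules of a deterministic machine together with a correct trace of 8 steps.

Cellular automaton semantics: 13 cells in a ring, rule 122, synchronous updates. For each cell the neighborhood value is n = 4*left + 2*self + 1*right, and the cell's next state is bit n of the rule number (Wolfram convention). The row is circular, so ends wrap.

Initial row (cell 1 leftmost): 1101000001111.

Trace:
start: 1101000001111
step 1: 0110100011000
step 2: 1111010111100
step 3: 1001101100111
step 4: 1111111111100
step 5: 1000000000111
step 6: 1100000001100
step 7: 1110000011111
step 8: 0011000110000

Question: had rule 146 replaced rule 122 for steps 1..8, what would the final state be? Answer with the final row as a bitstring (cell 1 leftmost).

(re-executing steps 1..8 under rule 146; state before step 1: 1101000001111)
step 1: 1000100010111
step 2: 0101010100011
step 3: 0000000010100
step 4: 0000000100010
step 5: 0000001010101
step 6: 1000010000000
step 7: 0100101000001
step 8: 0011000100010

0011000100010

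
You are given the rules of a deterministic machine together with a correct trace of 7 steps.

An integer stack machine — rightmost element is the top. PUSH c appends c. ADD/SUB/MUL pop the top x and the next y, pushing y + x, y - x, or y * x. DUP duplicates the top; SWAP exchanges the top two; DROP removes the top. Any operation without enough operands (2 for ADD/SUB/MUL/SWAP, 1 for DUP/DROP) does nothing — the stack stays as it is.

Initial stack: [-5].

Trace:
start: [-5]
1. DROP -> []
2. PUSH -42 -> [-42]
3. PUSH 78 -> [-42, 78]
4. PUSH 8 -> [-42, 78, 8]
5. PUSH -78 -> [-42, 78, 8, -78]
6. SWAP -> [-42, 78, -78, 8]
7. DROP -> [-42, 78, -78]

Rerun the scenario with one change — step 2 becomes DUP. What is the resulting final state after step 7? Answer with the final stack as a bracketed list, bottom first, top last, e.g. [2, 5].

[78, -78]

(re-executing from step 2 with the substitution; state before step 2: [])
2. DUP -> []
3. PUSH 78 -> [78]
4. PUSH 8 -> [78, 8]
5. PUSH -78 -> [78, 8, -78]
6. SWAP -> [78, -78, 8]
7. DROP -> [78, -78]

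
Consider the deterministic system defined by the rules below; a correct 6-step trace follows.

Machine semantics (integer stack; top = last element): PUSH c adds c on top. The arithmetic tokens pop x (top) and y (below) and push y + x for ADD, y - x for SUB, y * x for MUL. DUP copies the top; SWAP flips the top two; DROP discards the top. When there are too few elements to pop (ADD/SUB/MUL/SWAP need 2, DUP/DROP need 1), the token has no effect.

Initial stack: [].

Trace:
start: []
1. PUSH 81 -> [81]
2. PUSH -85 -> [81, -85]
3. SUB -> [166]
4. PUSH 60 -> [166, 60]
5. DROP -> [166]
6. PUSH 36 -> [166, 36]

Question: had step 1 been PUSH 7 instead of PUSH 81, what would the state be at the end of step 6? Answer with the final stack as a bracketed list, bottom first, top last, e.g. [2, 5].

(re-executing from step 1 with the substitution; state before step 1: [])
1. PUSH 7 -> [7]
2. PUSH -85 -> [7, -85]
3. SUB -> [92]
4. PUSH 60 -> [92, 60]
5. DROP -> [92]
6. PUSH 36 -> [92, 36]

[92, 36]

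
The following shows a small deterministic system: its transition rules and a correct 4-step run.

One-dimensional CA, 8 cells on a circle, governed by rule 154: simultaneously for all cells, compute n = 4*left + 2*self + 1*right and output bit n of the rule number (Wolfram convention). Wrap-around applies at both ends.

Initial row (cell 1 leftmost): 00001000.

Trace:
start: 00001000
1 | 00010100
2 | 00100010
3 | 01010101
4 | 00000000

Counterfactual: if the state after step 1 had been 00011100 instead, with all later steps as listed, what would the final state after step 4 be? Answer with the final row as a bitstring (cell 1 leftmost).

state after step 1 := 00011100
2 | 00111010
3 | 01110001
4 | 01101010

01101010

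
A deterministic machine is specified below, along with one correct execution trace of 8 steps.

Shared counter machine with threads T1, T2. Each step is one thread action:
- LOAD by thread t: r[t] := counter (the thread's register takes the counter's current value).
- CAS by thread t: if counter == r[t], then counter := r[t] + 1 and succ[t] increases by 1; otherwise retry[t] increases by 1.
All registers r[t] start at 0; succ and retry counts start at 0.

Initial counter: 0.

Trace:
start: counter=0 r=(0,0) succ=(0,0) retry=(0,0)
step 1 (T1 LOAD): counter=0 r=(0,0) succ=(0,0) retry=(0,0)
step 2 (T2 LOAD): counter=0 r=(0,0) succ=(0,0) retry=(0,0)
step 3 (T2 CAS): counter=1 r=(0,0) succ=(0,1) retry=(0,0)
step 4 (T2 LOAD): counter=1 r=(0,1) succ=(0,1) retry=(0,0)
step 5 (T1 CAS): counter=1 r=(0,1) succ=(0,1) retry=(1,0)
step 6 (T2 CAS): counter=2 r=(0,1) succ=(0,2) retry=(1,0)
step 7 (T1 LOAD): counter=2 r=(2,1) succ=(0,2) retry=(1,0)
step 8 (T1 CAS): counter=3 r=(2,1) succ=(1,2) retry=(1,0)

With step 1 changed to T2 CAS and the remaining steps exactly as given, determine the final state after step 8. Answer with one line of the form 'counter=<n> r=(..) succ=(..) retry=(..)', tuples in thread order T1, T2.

counter=4 r=(3,2) succ=(1,3) retry=(1,0)

(re-executing from step 1 with the substitution; state before step 1: counter=0 r=(0,0) succ=(0,0) retry=(0,0))
step 1 (T2 CAS): counter=1 r=(0,0) succ=(0,1) retry=(0,0)
step 2 (T2 LOAD): counter=1 r=(0,1) succ=(0,1) retry=(0,0)
step 3 (T2 CAS): counter=2 r=(0,1) succ=(0,2) retry=(0,0)
step 4 (T2 LOAD): counter=2 r=(0,2) succ=(0,2) retry=(0,0)
step 5 (T1 CAS): counter=2 r=(0,2) succ=(0,2) retry=(1,0)
step 6 (T2 CAS): counter=3 r=(0,2) succ=(0,3) retry=(1,0)
step 7 (T1 LOAD): counter=3 r=(3,2) succ=(0,3) retry=(1,0)
step 8 (T1 CAS): counter=4 r=(3,2) succ=(1,3) retry=(1,0)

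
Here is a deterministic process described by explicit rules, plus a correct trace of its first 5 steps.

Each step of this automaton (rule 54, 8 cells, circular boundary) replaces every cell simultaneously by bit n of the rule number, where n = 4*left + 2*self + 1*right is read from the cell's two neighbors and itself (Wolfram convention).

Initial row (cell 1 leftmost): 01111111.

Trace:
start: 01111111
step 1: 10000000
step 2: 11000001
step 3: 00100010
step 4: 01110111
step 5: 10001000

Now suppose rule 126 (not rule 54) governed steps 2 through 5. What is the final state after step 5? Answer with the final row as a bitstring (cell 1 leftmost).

(re-executing steps 2..5 under rule 126; state before step 2: 10000000)
step 2: 11000001
step 3: 01100011
step 4: 11110111
step 5: 00011100

00011100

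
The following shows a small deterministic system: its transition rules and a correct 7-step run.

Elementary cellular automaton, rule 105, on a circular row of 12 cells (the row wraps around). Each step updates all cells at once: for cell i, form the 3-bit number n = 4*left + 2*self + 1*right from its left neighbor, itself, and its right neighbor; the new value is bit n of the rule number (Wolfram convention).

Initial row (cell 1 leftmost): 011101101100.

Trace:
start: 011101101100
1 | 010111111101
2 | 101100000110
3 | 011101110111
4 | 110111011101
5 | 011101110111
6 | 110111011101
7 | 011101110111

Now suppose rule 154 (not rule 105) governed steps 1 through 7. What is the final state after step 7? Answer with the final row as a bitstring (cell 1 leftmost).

(re-executing steps 1..7 under rule 154; state before step 1: 011101101100)
1 | 111001001010
2 | 110110110000
3 | 100100101001
4 | 011011000111
5 | 010010101110
6 | 101100001101
7 | 001010011001

001010011001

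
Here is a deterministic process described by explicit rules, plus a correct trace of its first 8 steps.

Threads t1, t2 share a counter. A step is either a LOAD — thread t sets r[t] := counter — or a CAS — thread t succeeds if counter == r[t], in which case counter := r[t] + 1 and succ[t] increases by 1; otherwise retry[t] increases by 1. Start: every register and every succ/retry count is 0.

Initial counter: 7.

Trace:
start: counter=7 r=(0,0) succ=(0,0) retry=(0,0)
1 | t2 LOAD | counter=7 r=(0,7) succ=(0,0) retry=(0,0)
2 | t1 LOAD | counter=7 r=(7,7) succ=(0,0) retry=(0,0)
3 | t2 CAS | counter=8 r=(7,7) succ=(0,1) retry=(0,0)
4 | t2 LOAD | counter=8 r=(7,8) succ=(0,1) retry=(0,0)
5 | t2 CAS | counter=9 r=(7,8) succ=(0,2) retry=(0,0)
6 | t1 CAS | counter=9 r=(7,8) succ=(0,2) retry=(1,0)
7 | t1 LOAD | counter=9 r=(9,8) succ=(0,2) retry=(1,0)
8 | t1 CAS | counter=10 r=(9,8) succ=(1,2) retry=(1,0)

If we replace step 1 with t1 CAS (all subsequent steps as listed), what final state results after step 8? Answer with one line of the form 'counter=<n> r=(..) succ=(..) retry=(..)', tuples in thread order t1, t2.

(re-executing from step 1 with the substitution; state before step 1: counter=7 r=(0,0) succ=(0,0) retry=(0,0))
1 | t1 CAS | counter=7 r=(0,0) succ=(0,0) retry=(1,0)
2 | t1 LOAD | counter=7 r=(7,0) succ=(0,0) retry=(1,0)
3 | t2 CAS | counter=7 r=(7,0) succ=(0,0) retry=(1,1)
4 | t2 LOAD | counter=7 r=(7,7) succ=(0,0) retry=(1,1)
5 | t2 CAS | counter=8 r=(7,7) succ=(0,1) retry=(1,1)
6 | t1 CAS | counter=8 r=(7,7) succ=(0,1) retry=(2,1)
7 | t1 LOAD | counter=8 r=(8,7) succ=(0,1) retry=(2,1)
8 | t1 CAS | counter=9 r=(8,7) succ=(1,1) retry=(2,1)

counter=9 r=(8,7) succ=(1,1) retry=(2,1)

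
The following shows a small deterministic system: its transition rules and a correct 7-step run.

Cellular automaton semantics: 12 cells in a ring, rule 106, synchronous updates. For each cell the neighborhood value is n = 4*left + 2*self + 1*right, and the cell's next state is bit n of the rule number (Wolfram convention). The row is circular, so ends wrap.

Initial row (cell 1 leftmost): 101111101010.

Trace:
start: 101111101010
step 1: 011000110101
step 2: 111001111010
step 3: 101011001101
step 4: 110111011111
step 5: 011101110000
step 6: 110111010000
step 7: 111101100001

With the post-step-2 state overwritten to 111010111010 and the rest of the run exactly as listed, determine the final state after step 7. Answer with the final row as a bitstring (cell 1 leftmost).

state after step 2 := 111010111010
step 3: 101101101101
step 4: 111111111111
step 5: 000000000000
step 6: 000000000000
step 7: 000000000000

000000000000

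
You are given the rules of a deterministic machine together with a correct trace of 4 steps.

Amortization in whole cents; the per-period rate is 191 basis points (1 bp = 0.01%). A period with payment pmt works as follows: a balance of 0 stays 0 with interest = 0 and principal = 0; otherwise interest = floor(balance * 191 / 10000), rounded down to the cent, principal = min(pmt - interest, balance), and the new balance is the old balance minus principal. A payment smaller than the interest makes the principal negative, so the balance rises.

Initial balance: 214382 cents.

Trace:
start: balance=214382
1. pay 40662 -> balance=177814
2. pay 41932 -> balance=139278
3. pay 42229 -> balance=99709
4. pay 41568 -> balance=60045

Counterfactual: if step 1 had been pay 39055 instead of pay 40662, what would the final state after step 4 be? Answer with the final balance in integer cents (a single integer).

(re-executing from step 1 with the substitution; state before step 1: balance=214382)
1. pay 39055 -> balance=179421
2. pay 41932 -> balance=140915
3. pay 42229 -> balance=101377
4. pay 41568 -> balance=61745

61745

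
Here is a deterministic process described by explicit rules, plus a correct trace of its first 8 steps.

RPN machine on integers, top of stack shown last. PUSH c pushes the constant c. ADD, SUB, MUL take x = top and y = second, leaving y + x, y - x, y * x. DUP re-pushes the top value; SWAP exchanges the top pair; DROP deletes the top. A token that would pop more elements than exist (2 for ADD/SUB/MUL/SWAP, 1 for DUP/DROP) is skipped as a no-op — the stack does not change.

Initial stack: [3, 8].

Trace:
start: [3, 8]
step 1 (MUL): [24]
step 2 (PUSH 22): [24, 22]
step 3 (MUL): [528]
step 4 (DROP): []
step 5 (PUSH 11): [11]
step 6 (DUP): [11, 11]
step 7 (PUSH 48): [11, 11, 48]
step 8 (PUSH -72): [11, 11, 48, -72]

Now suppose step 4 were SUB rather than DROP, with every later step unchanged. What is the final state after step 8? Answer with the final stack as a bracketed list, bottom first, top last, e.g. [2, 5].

[528, 11, 11, 48, -72]

(re-executing from step 4 with the substitution; state before step 4: [528])
step 4 (SUB): [528]
step 5 (PUSH 11): [528, 11]
step 6 (DUP): [528, 11, 11]
step 7 (PUSH 48): [528, 11, 11, 48]
step 8 (PUSH -72): [528, 11, 11, 48, -72]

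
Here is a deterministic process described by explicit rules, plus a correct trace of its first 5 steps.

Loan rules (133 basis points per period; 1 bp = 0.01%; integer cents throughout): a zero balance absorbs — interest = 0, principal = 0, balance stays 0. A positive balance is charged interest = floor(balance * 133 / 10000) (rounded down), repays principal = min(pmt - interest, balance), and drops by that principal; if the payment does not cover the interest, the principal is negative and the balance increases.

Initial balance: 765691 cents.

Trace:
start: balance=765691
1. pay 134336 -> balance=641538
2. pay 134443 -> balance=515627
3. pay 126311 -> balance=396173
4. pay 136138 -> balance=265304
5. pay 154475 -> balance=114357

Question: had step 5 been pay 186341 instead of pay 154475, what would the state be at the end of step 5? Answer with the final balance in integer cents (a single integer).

(re-executing from step 5 with the substitution; state before step 5: balance=265304)
5. pay 186341 -> balance=82491

82491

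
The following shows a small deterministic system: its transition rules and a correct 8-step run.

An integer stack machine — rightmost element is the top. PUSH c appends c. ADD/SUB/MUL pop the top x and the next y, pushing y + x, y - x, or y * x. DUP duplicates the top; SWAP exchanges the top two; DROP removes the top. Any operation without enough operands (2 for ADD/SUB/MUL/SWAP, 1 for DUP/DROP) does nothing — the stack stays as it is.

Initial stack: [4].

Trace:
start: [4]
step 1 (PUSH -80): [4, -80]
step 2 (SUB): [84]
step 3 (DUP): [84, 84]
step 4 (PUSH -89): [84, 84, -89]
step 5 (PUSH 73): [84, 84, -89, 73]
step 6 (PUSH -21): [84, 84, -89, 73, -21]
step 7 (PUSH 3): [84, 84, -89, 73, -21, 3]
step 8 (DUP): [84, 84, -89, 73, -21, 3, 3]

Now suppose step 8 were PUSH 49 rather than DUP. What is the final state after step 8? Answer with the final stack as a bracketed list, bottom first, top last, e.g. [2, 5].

(re-executing from step 8 with the substitution; state before step 8: [84, 84, -89, 73, -21, 3])
step 8 (PUSH 49): [84, 84, -89, 73, -21, 3, 49]

[84, 84, -89, 73, -21, 3, 49]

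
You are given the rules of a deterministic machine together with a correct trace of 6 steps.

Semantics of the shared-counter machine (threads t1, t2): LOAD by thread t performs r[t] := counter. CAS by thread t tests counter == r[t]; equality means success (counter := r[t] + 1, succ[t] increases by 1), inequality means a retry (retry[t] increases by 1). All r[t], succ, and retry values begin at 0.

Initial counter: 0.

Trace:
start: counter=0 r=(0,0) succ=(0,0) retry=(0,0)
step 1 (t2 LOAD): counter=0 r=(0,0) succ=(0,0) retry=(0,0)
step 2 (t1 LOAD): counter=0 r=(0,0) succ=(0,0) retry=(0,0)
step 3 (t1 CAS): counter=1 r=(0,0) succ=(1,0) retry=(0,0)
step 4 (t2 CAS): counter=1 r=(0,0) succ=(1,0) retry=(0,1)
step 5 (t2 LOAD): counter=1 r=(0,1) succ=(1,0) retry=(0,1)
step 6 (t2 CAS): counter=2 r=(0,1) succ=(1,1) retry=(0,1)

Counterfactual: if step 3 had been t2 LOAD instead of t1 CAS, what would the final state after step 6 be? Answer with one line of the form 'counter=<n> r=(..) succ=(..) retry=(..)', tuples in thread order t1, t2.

counter=2 r=(0,1) succ=(0,2) retry=(0,0)

(re-executing from step 3 with the substitution; state before step 3: counter=0 r=(0,0) succ=(0,0) retry=(0,0))
step 3 (t2 LOAD): counter=0 r=(0,0) succ=(0,0) retry=(0,0)
step 4 (t2 CAS): counter=1 r=(0,0) succ=(0,1) retry=(0,0)
step 5 (t2 LOAD): counter=1 r=(0,1) succ=(0,1) retry=(0,0)
step 6 (t2 CAS): counter=2 r=(0,1) succ=(0,2) retry=(0,0)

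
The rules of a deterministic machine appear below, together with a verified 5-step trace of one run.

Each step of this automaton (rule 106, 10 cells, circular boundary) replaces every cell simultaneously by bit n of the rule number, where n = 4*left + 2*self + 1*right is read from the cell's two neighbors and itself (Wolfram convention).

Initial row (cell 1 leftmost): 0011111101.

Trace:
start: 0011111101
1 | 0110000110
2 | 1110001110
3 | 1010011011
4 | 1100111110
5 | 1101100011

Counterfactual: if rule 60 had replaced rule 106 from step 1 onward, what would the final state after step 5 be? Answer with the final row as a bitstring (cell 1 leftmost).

(re-executing steps 1..5 under rule 60; state before step 1: 0011111101)
1 | 1010000011
2 | 0111000010
3 | 0100100011
4 | 1110110010
5 | 1001101011

1001101011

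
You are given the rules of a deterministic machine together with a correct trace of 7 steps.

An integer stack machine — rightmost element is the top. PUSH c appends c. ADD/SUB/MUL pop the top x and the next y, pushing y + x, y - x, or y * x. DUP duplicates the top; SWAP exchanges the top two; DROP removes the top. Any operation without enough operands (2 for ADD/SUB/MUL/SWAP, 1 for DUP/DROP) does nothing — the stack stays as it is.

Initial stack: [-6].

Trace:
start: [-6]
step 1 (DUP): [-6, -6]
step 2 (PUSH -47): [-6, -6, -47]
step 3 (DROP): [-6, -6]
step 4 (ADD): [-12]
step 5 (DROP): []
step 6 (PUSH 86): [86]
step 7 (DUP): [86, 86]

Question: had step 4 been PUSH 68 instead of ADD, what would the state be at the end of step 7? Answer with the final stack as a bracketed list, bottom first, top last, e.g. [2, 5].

[-6, -6, 86, 86]

(re-executing from step 4 with the substitution; state before step 4: [-6, -6])
step 4 (PUSH 68): [-6, -6, 68]
step 5 (DROP): [-6, -6]
step 6 (PUSH 86): [-6, -6, 86]
step 7 (DUP): [-6, -6, 86, 86]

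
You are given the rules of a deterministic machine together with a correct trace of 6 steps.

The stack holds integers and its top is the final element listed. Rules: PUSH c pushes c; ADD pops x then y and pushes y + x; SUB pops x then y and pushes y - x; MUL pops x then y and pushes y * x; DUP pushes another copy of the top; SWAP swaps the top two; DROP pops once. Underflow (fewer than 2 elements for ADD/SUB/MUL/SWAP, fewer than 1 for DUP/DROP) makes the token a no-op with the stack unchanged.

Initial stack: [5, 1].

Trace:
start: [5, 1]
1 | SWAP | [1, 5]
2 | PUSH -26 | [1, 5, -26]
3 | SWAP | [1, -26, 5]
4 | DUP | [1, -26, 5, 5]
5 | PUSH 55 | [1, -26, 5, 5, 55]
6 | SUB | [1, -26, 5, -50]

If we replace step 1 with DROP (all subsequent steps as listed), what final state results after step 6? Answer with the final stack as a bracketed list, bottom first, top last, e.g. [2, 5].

[-26, 5, -50]

(re-executing from step 1 with the substitution; state before step 1: [5, 1])
1 | DROP | [5]
2 | PUSH -26 | [5, -26]
3 | SWAP | [-26, 5]
4 | DUP | [-26, 5, 5]
5 | PUSH 55 | [-26, 5, 5, 55]
6 | SUB | [-26, 5, -50]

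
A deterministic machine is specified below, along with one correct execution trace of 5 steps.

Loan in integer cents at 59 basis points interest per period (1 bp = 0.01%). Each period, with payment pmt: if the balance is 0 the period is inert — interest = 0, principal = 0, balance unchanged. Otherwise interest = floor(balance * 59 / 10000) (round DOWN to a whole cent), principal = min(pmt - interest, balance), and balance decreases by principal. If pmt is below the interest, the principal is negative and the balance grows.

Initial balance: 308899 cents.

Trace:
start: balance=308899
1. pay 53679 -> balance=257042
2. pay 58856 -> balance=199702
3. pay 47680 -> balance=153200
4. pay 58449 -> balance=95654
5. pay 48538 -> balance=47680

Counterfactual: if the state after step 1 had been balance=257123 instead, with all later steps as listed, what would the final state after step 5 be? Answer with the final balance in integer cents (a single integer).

47763

state after step 1 := balance=257123
2. pay 58856 -> balance=199784
3. pay 47680 -> balance=153282
4. pay 58449 -> balance=95737
5. pay 48538 -> balance=47763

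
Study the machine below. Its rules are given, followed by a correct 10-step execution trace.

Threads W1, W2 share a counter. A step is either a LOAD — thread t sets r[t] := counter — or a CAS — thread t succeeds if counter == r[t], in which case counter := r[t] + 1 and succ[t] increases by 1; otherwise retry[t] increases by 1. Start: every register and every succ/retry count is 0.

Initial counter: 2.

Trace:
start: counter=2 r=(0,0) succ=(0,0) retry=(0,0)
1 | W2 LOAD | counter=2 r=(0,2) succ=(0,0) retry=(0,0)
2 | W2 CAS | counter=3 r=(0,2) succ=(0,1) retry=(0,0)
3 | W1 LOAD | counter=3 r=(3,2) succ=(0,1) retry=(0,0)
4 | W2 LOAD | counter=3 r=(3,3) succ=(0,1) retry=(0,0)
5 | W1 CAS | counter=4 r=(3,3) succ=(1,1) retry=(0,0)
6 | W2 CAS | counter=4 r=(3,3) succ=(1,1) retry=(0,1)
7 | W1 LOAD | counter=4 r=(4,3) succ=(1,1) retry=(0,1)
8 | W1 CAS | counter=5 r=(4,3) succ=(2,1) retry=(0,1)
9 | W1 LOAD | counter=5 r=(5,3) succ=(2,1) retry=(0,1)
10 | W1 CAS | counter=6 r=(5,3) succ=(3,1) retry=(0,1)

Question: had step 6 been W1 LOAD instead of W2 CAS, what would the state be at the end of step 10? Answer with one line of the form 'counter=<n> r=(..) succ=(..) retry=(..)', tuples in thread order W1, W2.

counter=6 r=(5,3) succ=(3,1) retry=(0,0)

(re-executing from step 6 with the substitution; state before step 6: counter=4 r=(3,3) succ=(1,1) retry=(0,0))
6 | W1 LOAD | counter=4 r=(4,3) succ=(1,1) retry=(0,0)
7 | W1 LOAD | counter=4 r=(4,3) succ=(1,1) retry=(0,0)
8 | W1 CAS | counter=5 r=(4,3) succ=(2,1) retry=(0,0)
9 | W1 LOAD | counter=5 r=(5,3) succ=(2,1) retry=(0,0)
10 | W1 CAS | counter=6 r=(5,3) succ=(3,1) retry=(0,0)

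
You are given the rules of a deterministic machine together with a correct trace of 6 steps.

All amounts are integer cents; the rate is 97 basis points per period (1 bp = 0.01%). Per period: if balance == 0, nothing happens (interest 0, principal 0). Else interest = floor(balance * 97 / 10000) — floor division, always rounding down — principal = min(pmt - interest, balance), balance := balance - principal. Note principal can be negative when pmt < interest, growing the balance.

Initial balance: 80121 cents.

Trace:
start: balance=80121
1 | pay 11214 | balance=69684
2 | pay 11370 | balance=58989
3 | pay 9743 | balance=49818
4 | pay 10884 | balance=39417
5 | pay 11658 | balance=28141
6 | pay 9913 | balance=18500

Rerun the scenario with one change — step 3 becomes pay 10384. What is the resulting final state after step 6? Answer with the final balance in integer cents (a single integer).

17841

(re-executing from step 3 with the substitution; state before step 3: balance=58989)
3 | pay 10384 | balance=49177
4 | pay 10884 | balance=38770
5 | pay 11658 | balance=27488
6 | pay 9913 | balance=17841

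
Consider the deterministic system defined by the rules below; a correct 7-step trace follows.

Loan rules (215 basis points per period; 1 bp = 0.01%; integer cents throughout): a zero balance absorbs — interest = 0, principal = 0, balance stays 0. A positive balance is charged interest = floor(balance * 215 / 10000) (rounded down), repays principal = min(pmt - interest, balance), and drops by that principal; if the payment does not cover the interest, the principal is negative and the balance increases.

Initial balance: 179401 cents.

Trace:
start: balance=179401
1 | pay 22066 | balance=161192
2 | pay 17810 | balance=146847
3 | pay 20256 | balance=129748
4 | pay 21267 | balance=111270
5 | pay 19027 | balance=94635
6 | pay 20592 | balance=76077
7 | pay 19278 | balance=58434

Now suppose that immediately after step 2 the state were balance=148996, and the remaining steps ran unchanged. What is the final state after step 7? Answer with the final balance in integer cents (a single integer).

state after step 2 := balance=148996
3 | pay 20256 | balance=131943
4 | pay 21267 | balance=113512
5 | pay 19027 | balance=96925
6 | pay 20592 | balance=78416
7 | pay 19278 | balance=60823

60823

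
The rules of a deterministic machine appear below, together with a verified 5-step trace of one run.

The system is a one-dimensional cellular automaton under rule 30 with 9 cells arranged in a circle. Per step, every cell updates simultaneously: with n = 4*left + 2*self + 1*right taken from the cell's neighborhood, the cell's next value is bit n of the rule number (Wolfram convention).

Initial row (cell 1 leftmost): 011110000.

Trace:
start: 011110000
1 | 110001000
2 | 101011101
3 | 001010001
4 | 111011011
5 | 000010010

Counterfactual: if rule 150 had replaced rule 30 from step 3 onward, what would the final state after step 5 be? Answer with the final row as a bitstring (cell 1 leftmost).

(re-executing steps 3..5 under rule 150; state before step 3: 101011101)
3 | 001001000
4 | 011111100
5 | 101111010

101111010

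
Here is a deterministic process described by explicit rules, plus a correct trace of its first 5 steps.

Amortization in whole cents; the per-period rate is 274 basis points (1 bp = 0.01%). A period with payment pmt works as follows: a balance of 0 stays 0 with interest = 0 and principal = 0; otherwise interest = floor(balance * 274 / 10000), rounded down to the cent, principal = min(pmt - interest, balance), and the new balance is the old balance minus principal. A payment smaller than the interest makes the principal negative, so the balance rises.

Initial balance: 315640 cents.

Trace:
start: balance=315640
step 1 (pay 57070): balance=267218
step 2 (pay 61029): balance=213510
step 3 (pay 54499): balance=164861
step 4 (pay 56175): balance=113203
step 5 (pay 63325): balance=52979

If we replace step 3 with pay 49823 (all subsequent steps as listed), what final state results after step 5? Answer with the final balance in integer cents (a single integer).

57915

(re-executing from step 3 with the substitution; state before step 3: balance=213510)
step 3 (pay 49823): balance=169537
step 4 (pay 56175): balance=118007
step 5 (pay 63325): balance=57915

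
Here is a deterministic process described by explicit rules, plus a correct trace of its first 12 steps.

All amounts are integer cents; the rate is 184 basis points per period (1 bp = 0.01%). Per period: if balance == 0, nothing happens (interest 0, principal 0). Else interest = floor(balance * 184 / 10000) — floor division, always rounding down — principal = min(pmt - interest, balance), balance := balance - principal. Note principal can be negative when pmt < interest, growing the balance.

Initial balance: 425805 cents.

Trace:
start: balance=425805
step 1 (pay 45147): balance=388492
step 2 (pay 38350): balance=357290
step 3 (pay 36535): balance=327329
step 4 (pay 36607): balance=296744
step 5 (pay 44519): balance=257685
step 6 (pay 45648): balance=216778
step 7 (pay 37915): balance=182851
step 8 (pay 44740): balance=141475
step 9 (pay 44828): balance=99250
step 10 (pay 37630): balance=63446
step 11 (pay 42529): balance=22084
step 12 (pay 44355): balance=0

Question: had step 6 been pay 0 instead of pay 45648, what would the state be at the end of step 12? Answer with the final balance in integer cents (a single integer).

29059

(re-executing from step 6 with the substitution; state before step 6: balance=257685)
step 6 (pay 0): balance=262426
step 7 (pay 37915): balance=229339
step 8 (pay 44740): balance=188818
step 9 (pay 44828): balance=147464
step 10 (pay 37630): balance=112547
step 11 (pay 42529): balance=72088
step 12 (pay 44355): balance=29059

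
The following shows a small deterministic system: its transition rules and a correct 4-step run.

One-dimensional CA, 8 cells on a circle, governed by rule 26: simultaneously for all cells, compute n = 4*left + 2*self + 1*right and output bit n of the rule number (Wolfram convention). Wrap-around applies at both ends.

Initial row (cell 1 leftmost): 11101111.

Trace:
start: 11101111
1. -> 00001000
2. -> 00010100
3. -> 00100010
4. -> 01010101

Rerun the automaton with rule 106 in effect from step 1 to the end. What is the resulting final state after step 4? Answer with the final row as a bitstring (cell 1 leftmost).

(re-executing steps 1..4 under rule 106; state before step 1: 11101111)
1. -> 00111000
2. -> 01101000
3. -> 11110000
4. -> 10010001

10010001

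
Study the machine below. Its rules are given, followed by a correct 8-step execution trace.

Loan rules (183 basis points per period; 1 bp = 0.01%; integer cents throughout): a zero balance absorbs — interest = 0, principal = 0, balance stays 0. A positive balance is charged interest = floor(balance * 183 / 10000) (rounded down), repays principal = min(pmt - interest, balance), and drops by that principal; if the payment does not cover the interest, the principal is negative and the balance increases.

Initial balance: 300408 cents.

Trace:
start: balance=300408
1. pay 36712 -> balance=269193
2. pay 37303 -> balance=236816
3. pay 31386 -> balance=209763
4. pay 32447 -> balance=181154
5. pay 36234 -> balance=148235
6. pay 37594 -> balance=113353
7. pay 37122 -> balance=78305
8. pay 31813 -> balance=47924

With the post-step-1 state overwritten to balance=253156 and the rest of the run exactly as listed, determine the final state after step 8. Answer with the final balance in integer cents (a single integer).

29717

state after step 1 := balance=253156
2. pay 37303 -> balance=220485
3. pay 31386 -> balance=193133
4. pay 32447 -> balance=164220
5. pay 36234 -> balance=130991
6. pay 37594 -> balance=95794
7. pay 37122 -> balance=60425
8. pay 31813 -> balance=29717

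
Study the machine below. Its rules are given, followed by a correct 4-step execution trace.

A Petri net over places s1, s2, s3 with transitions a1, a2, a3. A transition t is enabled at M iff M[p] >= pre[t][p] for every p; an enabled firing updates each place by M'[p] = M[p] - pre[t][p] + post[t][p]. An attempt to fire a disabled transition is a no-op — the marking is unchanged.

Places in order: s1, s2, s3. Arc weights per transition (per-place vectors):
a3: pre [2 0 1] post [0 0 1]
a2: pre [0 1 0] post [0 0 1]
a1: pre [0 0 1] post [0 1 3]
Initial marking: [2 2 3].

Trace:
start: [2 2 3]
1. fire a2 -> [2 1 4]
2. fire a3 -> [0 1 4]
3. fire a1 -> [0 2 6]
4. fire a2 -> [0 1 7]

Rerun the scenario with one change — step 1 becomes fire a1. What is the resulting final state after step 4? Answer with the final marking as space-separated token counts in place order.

(re-executing from step 1 with the substitution; state before step 1: [2 2 3])
1. fire a1 -> [2 3 5]
2. fire a3 -> [0 3 5]
3. fire a1 -> [0 4 7]
4. fire a2 -> [0 3 8]

0 3 8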